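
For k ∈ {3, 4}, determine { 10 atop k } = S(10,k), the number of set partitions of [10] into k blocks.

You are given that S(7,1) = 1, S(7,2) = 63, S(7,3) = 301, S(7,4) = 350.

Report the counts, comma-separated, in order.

row 8: T[8][1]=1·1+0=1  T[8][2]=2·63+1=127  T[8][3]=3·301+63=966  T[8][4]=4·350+301=1701
row 9: T[9][2]=2·127+1=255  T[9][3]=3·966+127=3025  T[9][4]=4·1701+966=7770
row 10: T[10][3]=3·3025+255=9330  T[10][4]=4·7770+3025=34105
Read S(10,3) = 9330, S(10,4) = 34105.

9330, 34105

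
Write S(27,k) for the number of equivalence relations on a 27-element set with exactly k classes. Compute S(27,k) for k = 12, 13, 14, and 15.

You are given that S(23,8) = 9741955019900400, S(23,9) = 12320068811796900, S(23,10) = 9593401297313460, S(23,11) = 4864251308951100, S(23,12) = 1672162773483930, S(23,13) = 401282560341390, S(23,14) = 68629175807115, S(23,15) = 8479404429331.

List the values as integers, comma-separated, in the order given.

row 24: T[24][9]=9·12320068811796900+9741955019900400=120622574326072500  T[24][10]=10·9593401297313460+12320068811796900=108254081784931500  T[24][11]=11·4864251308951100+9593401297313460=63100165695775560  T[24][12]=12·1672162773483930+4864251308951100=24930204590758260  T[24][13]=13·401282560341390+1672162773483930=6888836057922000  T[24][14]=14·68629175807115+401282560341390=1362091021641000  T[24][15]=15·8479404429331+68629175807115=195820242247080
row 25: T[25][10]=10·108254081784931500+120622574326072500=1203163392175387500  T[25][11]=11·63100165695775560+108254081784931500=802355904438462660  T[25][12]=12·24930204590758260+63100165695775560=362262620784874680  T[25][13]=13·6888836057922000+24930204590758260=114485073343744260  T[25][14]=14·1362091021641000+6888836057922000=25958110360896000  T[25][15]=15·195820242247080+1362091021641000=4299394655347200
row 26: T[26][11]=11·802355904438462660+1203163392175387500=10029078340998476760  T[26][12]=12·362262620784874680+802355904438462660=5149507353856958820  T[26][13]=13·114485073343744260+362262620784874680=1850568574253550060  T[26][14]=14·25958110360896000+114485073343744260=477898618396288260  T[26][15]=15·4299394655347200+25958110360896000=90449030191104000
row 27: T[27][12]=12·5149507353856958820+10029078340998476760=71823166587281982600  T[27][13]=13·1850568574253550060+5149507353856958820=29206898819153109600  T[27][14]=14·477898618396288260+1850568574253550060=8541149231801585700  T[27][15]=15·90449030191104000+477898618396288260=1834634071262848260
Read S(27,12) = 71823166587281982600, S(27,13) = 29206898819153109600, S(27,14) = 8541149231801585700, S(27,15) = 1834634071262848260.

71823166587281982600, 29206898819153109600, 8541149231801585700, 1834634071262848260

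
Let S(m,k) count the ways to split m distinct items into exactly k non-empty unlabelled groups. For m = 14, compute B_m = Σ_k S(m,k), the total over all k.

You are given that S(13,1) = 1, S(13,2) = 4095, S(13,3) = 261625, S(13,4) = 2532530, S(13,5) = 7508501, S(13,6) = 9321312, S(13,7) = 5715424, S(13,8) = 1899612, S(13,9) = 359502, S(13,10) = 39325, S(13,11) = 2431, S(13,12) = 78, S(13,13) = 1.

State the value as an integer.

[14] T[14,1]:1*1+0=1 · T[14,2]:2*4095+1=8191 · T[14,3]:3*261625+4095=788970 · T[14,4]:4*2532530+261625=10391745 · T[14,5]:5*7508501+2532530=40075035 · T[14,6]:6*9321312+7508501=63436373 · T[14,7]:7*5715424+9321312=49329280 · T[14,8]:8*1899612+5715424=20912320 · T[14,9]:9*359502+1899612=5135130 · T[14,10]:10*39325+359502=752752 · T[14,11]:11*2431+39325=66066 · T[14,12]:12*78+2431=3367 · T[14,13]:13*1+78=91 · T[14,14]:14*0+1=1
B_14 = ΣS(14,k) = 1+8191+788970+10391745+40075035+63436373+49329280+20912320+5135130+752752+66066+3367+91+1 = 190899322

190899322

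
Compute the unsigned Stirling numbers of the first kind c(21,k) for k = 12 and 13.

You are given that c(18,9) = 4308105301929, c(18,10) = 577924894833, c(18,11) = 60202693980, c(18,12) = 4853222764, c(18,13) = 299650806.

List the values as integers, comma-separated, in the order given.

row 19: T[19][10]=18·577924894833+4308105301929=14710753408923  T[19][11]=18·60202693980+577924894833=1661573386473  T[19][12]=18·4853222764+60202693980=147560703732  T[19][13]=18·299650806+4853222764=10246937272
row 20: T[20][11]=19·1661573386473+14710753408923=46280647751910  T[20][12]=19·147560703732+1661573386473=4465226757381  T[20][13]=19·10246937272+147560703732=342252511900
row 21: T[21][12]=20·4465226757381+46280647751910=135585182899530  T[21][13]=20·342252511900+4465226757381=11310276995381
Read c(21,12) = 135585182899530, c(21,13) = 11310276995381.

135585182899530, 11310276995381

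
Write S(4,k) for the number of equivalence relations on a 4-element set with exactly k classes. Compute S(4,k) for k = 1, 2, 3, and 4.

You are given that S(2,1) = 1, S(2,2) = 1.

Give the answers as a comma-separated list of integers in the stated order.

1, 7, 6, 1

[3] T[3,1]:1*1+0=1 · T[3,2]:2*1+1=3 · T[3,3]:3*0+1=1
[4] T[4,1]:1*1+0=1 · T[4,2]:2*3+1=7 · T[4,3]:3*1+3=6 · T[4,4]:4*0+1=1
Read S(4,1) = 1, S(4,2) = 7, S(4,3) = 6, S(4,4) = 1.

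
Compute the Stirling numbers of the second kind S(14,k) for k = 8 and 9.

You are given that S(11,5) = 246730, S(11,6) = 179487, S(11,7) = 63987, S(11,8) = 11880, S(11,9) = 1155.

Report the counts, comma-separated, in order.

20912320, 5135130

[12] T[12,6]:6*179487+246730=1323652 · T[12,7]:7*63987+179487=627396 · T[12,8]:8*11880+63987=159027 · T[12,9]:9*1155+11880=22275
[13] T[13,7]:7*627396+1323652=5715424 · T[13,8]:8*159027+627396=1899612 · T[13,9]:9*22275+159027=359502
[14] T[14,8]:8*1899612+5715424=20912320 · T[14,9]:9*359502+1899612=5135130
Read S(14,8) = 20912320, S(14,9) = 5135130.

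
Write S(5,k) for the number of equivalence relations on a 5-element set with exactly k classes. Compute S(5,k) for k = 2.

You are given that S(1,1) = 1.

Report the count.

i=2: T(2,1)=0+1·1=1 | T(2,2)=1+2·0=1
i=3: T(3,1)=0+1·1=1 | T(3,2)=1+2·1=3
i=4: T(4,1)=0+1·1=1 | T(4,2)=1+2·3=7
i=5: T(5,2)=1+2·7=15
Read S(5,2) = 15.

15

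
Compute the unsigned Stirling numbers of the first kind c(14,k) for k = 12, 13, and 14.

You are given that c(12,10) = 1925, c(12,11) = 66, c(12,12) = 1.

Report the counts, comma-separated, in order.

3731, 91, 1

row 13: T[13][11]=12·66+1925=2717  T[13][12]=12·1+66=78  T[13][13]=12·0+1=1
row 14: T[14][12]=13·78+2717=3731  T[14][13]=13·1+78=91  T[14][14]=13·0+1=1
Read c(14,12) = 3731, c(14,13) = 91, c(14,14) = 1.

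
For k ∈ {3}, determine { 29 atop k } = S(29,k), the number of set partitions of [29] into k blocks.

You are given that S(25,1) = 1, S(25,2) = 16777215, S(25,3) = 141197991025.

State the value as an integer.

@26  (26,1):1·1+0→1, (26,2):16777215·2+1→33554431, (26,3):141197991025·3+16777215→423610750290
@27  (27,1):1·1+0→1, (27,2):33554431·2+1→67108863, (27,3):423610750290·3+33554431→1270865805301
@28  (28,2):67108863·2+1→134217727, (28,3):1270865805301·3+67108863→3812664524766
@29  (29,3):3812664524766·3+134217727→11438127792025
Read S(29,3) = 11438127792025.

11438127792025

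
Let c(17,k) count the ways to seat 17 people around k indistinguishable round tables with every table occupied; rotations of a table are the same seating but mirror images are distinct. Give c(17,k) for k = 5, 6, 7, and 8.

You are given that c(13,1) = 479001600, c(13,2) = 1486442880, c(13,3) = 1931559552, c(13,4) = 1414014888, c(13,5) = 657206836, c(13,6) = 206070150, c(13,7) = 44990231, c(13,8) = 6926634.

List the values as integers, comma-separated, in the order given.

48366009233424, 18861567058880, 5374523477960, 1146901283528

@14  (14,2):1486442880·13+479001600→19802759040, (14,3):1931559552·13+1486442880→26596717056, (14,4):1414014888·13+1931559552→20313753096, (14,5):657206836·13+1414014888→9957703756, (14,6):206070150·13+657206836→3336118786, (14,7):44990231·13+206070150→790943153, (14,8):6926634·13+44990231→135036473
@15  (15,3):26596717056·14+19802759040→392156797824, (15,4):20313753096·14+26596717056→310989260400, (15,5):9957703756·14+20313753096→159721605680, (15,6):3336118786·14+9957703756→56663366760, (15,7):790943153·14+3336118786→14409322928, (15,8):135036473·14+790943153→2681453775
@16  (16,4):310989260400·15+392156797824→5056995703824, (16,5):159721605680·15+310989260400→2706813345600, (16,6):56663366760·15+159721605680→1009672107080, (16,7):14409322928·15+56663366760→272803210680, (16,8):2681453775·15+14409322928→54631129553
@17  (17,5):2706813345600·16+5056995703824→48366009233424, (17,6):1009672107080·16+2706813345600→18861567058880, (17,7):272803210680·16+1009672107080→5374523477960, (17,8):54631129553·16+272803210680→1146901283528
Read c(17,5) = 48366009233424, c(17,6) = 18861567058880, c(17,7) = 5374523477960, c(17,8) = 1146901283528.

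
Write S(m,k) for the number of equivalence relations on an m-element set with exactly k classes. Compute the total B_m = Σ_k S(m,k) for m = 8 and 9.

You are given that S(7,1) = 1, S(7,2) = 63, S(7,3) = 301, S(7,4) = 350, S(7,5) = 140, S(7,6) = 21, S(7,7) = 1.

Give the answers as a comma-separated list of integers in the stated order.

[8] T[8,1]:1*1+0=1 · T[8,2]:2*63+1=127 · T[8,3]:3*301+63=966 · T[8,4]:4*350+301=1701 · T[8,5]:5*140+350=1050 · T[8,6]:6*21+140=266 · T[8,7]:7*1+21=28 · T[8,8]:8*0+1=1
[9] T[9,1]:1*1+0=1 · T[9,2]:2*127+1=255 · T[9,3]:3*966+127=3025 · T[9,4]:4*1701+966=7770 · T[9,5]:5*1050+1701=6951 · T[9,6]:6*266+1050=2646 · T[9,7]:7*28+266=462 · T[9,8]:8*1+28=36 · T[9,9]:9*0+1=1
B_8 = ΣS(8,k) = 1+127+966+1701+1050+266+28+1 = 4140
B_9 = ΣS(9,k) = 1+255+3025+7770+6951+2646+462+36+1 = 21147

4140, 21147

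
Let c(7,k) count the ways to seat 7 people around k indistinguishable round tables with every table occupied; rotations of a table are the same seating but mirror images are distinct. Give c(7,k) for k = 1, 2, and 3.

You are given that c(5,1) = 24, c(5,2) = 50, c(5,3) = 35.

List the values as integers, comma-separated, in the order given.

720, 1764, 1624

i=6: T(6,1)=0+5·24=120 | T(6,2)=24+5·50=274 | T(6,3)=50+5·35=225
i=7: T(7,1)=0+6·120=720 | T(7,2)=120+6·274=1764 | T(7,3)=274+6·225=1624
Read c(7,1) = 720, c(7,2) = 1764, c(7,3) = 1624.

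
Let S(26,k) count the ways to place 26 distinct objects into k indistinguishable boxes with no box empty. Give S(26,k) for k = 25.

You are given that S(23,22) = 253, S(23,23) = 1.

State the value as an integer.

[24] T[24,23]:23*1+253=276 · T[24,24]:24*0+1=1
[25] T[25,24]:24*1+276=300 · T[25,25]:25*0+1=1
[26] T[26,25]:25*1+300=325
Read S(26,25) = 325.

325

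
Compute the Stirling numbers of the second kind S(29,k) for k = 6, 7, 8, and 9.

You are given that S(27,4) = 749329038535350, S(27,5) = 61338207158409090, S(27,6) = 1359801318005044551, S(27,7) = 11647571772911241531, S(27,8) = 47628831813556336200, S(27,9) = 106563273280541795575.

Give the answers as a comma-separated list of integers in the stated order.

r28: T_28,5=5×61338207158409090+749329038535350=307440364830580800; T_28,6=6×1359801318005044551+61338207158409090=8220146115188676396; T_28,7=7×11647571772911241531+1359801318005044551=82892803728383735268; T_28,8=8×47628831813556336200+11647571772911241531=392678226281361931131; T_28,9=9×106563273280541795575+47628831813556336200=1006698291338432496375
r29: T_29,6=6×8220146115188676396+307440364830580800=49628317055962639176; T_29,7=7×82892803728383735268+8220146115188676396=588469772213874823272; T_29,8=8×392678226281361931131+82892803728383735268=3224318613979279184316; T_29,9=9×1006698291338432496375+392678226281361931131=9452962848327254398506
Read S(29,6) = 49628317055962639176, S(29,7) = 588469772213874823272, S(29,8) = 3224318613979279184316, S(29,9) = 9452962848327254398506.

49628317055962639176, 588469772213874823272, 3224318613979279184316, 9452962848327254398506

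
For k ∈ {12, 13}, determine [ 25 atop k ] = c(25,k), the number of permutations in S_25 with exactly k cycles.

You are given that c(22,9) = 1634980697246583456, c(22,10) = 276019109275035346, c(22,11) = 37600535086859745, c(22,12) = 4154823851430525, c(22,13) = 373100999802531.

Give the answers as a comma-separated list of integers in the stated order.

@23  (23,10):276019109275035346·22+1634980697246583456→7707401101297361068, (23,11):37600535086859745·22+276019109275035346→1103230881185949736, (23,12):4154823851430525·22+37600535086859745→129006659818331295, (23,13):373100999802531·22+4154823851430525→12363045847086207
@24  (24,11):1103230881185949736·23+7707401101297361068→33081711368574204996, (24,12):129006659818331295·23+1103230881185949736→4070384057007569521, (24,13):12363045847086207·23+129006659818331295→413356714301314056
@25  (25,12):4070384057007569521·24+33081711368574204996→130770928736755873500, (25,13):413356714301314056·24+4070384057007569521→13990945200239106865
Read c(25,12) = 130770928736755873500, c(25,13) = 13990945200239106865.

130770928736755873500, 13990945200239106865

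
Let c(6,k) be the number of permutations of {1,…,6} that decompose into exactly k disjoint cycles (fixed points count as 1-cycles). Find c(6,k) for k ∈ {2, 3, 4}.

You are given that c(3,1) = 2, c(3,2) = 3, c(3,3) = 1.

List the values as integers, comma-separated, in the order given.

274, 225, 85

row 4: T[4][1]=3·2+0=6  T[4][2]=3·3+2=11  T[4][3]=3·1+3=6  T[4][4]=3·0+1=1
row 5: T[5][1]=4·6+0=24  T[5][2]=4·11+6=50  T[5][3]=4·6+11=35  T[5][4]=4·1+6=10
row 6: T[6][2]=5·50+24=274  T[6][3]=5·35+50=225  T[6][4]=5·10+35=85
Read c(6,2) = 274, c(6,3) = 225, c(6,4) = 85.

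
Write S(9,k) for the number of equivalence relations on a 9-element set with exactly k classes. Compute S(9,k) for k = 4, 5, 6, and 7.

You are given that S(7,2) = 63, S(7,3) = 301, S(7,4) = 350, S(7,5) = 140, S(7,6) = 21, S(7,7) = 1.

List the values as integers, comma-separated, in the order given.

7770, 6951, 2646, 462

[8] T[8,3]:3*301+63=966 · T[8,4]:4*350+301=1701 · T[8,5]:5*140+350=1050 · T[8,6]:6*21+140=266 · T[8,7]:7*1+21=28
[9] T[9,4]:4*1701+966=7770 · T[9,5]:5*1050+1701=6951 · T[9,6]:6*266+1050=2646 · T[9,7]:7*28+266=462
Read S(9,4) = 7770, S(9,5) = 6951, S(9,6) = 2646, S(9,7) = 462.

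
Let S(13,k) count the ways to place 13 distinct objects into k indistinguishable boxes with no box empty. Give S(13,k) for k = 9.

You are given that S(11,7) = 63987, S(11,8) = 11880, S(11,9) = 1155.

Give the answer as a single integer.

359502

row 12: T[12][8]=8·11880+63987=159027  T[12][9]=9·1155+11880=22275
row 13: T[13][9]=9·22275+159027=359502
Read S(13,9) = 359502.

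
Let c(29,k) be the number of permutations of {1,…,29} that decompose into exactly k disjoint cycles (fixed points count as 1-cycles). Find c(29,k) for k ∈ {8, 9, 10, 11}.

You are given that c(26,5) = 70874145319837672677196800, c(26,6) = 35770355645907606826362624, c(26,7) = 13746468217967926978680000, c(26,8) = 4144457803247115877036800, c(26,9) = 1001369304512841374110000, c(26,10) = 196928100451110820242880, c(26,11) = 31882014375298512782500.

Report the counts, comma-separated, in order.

row 27: T[27][6]=26·35770355645907606826362624+70874145319837672677196800=1000903392113435450162625024  T[27][7]=26·13746468217967926978680000+35770355645907606826362624=393178529313073708272042624  T[27][8]=26·4144457803247115877036800+13746468217967926978680000=121502371102392939781636800  T[27][9]=26·1001369304512841374110000+4144457803247115877036800=30180059720580991603896800  T[27][10]=26·196928100451110820242880+1001369304512841374110000=6121499916241722700424880  T[27][11]=26·31882014375298512782500+196928100451110820242880=1025860474208872152587880
row 28: T[28][7]=27·393178529313073708272042624+1000903392113435450162625024=11616723683566425573507775872  T[28][8]=27·121502371102392939781636800+393178529313073708272042624=3673742549077683082376236224  T[28][9]=27·30180059720580991603896800+121502371102392939781636800=936363983558079713086850400  T[28][10]=27·6121499916241722700424880+30180059720580991603896800=195460557459107504515368560  T[28][11]=27·1025860474208872152587880+6121499916241722700424880=33819732719881270820297640
row 29: T[29][8]=28·3673742549077683082376236224+11616723683566425573507775872=114481515057741551880042390144  T[29][9]=28·936363983558079713086850400+3673742549077683082376236224=29891934088703915048808047424  T[29][10]=28·195460557459107504515368560+936363983558079713086850400=6409259592413089839517170080  T[29][11]=28·33819732719881270820297640+195460557459107504515368560=1142413073615783087483702480
Read c(29,8) = 114481515057741551880042390144, c(29,9) = 29891934088703915048808047424, c(29,10) = 6409259592413089839517170080, c(29,11) = 1142413073615783087483702480.

114481515057741551880042390144, 29891934088703915048808047424, 6409259592413089839517170080, 1142413073615783087483702480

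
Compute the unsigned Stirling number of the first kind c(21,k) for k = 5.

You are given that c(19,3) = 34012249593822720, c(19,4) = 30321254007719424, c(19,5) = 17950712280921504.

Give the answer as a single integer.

@20  (20,4):30321254007719424·19+34012249593822720→610116075740491776, (20,5):17950712280921504·19+30321254007719424→371384787345228000
@21  (21,5):371384787345228000·20+610116075740491776→8037811822645051776
Read c(21,5) = 8037811822645051776.

8037811822645051776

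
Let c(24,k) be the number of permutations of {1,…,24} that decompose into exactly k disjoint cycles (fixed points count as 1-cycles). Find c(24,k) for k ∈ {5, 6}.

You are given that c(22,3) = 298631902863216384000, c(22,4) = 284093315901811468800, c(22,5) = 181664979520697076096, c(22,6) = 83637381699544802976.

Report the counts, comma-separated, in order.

105005310755917452984576, 50779532534302850198976

[23] T[23,4]:22*284093315901811468800+298631902863216384000=6548684852703068697600 · T[23,5]:22*181664979520697076096+284093315901811468800=4280722865357147142912 · T[23,6]:22*83637381699544802976+181664979520697076096=2021687376910682741568
[24] T[24,5]:23*4280722865357147142912+6548684852703068697600=105005310755917452984576 · T[24,6]:23*2021687376910682741568+4280722865357147142912=50779532534302850198976
Read c(24,5) = 105005310755917452984576, c(24,6) = 50779532534302850198976.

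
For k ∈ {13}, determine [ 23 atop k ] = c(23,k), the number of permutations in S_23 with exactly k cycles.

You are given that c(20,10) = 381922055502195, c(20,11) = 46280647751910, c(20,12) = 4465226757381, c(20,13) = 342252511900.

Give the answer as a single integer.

12363045847086207

r21: T_21,11=20×46280647751910+381922055502195=1307535010540395; T_21,12=20×4465226757381+46280647751910=135585182899530; T_21,13=20×342252511900+4465226757381=11310276995381
r22: T_22,12=21×135585182899530+1307535010540395=4154823851430525; T_22,13=21×11310276995381+135585182899530=373100999802531
r23: T_23,13=22×373100999802531+4154823851430525=12363045847086207
Read c(23,13) = 12363045847086207.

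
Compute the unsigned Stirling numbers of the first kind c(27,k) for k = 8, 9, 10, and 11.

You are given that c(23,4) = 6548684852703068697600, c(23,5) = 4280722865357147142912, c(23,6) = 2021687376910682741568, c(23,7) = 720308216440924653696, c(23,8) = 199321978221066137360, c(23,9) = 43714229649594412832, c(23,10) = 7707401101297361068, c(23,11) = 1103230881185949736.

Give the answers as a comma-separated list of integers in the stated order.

r24: T_24,5=23×4280722865357147142912+6548684852703068697600=105005310755917452984576; T_24,6=23×2021687376910682741568+4280722865357147142912=50779532534302850198976; T_24,7=23×720308216440924653696+2021687376910682741568=18588776355051949776576; T_24,8=23×199321978221066137360+720308216440924653696=5304713715525445812976; T_24,9=23×43714229649594412832+199321978221066137360=1204749260161737632496; T_24,10=23×7707401101297361068+43714229649594412832=220984454979433717396; T_24,11=23×1103230881185949736+7707401101297361068=33081711368574204996
r25: T_25,6=24×50779532534302850198976+105005310755917452984576=1323714091579185857760000; T_25,7=24×18588776355051949776576+50779532534302850198976=496910165055549644836800; T_25,8=24×5304713715525445812976+18588776355051949776576=145901905527662649288000; T_25,9=24×1204749260161737632496+5304713715525445812976=34218695959407148992880; T_25,10=24×220984454979433717396+1204749260161737632496=6508376179668146850000; T_25,11=24×33081711368574204996+220984454979433717396=1014945527825214637300
r26: T_26,7=25×496910165055549644836800+1323714091579185857760000=13746468217967926978680000; T_26,8=25×145901905527662649288000+496910165055549644836800=4144457803247115877036800; T_26,9=25×34218695959407148992880+145901905527662649288000=1001369304512841374110000; T_26,10=25×6508376179668146850000+34218695959407148992880=196928100451110820242880; T_26,11=25×1014945527825214637300+6508376179668146850000=31882014375298512782500
r27: T_27,8=26×4144457803247115877036800+13746468217967926978680000=121502371102392939781636800; T_27,9=26×1001369304512841374110000+4144457803247115877036800=30180059720580991603896800; T_27,10=26×196928100451110820242880+1001369304512841374110000=6121499916241722700424880; T_27,11=26×31882014375298512782500+196928100451110820242880=1025860474208872152587880
Read c(27,8) = 121502371102392939781636800, c(27,9) = 30180059720580991603896800, c(27,10) = 6121499916241722700424880, c(27,11) = 1025860474208872152587880.

121502371102392939781636800, 30180059720580991603896800, 6121499916241722700424880, 1025860474208872152587880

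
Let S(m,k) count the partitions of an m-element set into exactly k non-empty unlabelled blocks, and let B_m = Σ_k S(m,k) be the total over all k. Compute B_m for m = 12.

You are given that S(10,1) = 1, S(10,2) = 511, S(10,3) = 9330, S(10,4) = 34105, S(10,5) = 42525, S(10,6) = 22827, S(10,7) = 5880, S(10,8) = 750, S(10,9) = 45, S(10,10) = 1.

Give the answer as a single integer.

i=11: T(11,1)=0+1·1=1 | T(11,2)=1+2·511=1023 | T(11,3)=511+3·9330=28501 | T(11,4)=9330+4·34105=145750 | T(11,5)=34105+5·42525=246730 | T(11,6)=42525+6·22827=179487 | T(11,7)=22827+7·5880=63987 | T(11,8)=5880+8·750=11880 | T(11,9)=750+9·45=1155 | T(11,10)=45+10·1=55 | T(11,11)=1+11·0=1
i=12: T(12,1)=0+1·1=1 | T(12,2)=1+2·1023=2047 | T(12,3)=1023+3·28501=86526 | T(12,4)=28501+4·145750=611501 | T(12,5)=145750+5·246730=1379400 | T(12,6)=246730+6·179487=1323652 | T(12,7)=179487+7·63987=627396 | T(12,8)=63987+8·11880=159027 | T(12,9)=11880+9·1155=22275 | T(12,10)=1155+10·55=1705 | T(12,11)=55+11·1=66 | T(12,12)=1+12·0=1
B_12 = ΣS(12,k) = 1+2047+86526+611501+1379400+1323652+627396+159027+22275+1705+66+1 = 4213597

4213597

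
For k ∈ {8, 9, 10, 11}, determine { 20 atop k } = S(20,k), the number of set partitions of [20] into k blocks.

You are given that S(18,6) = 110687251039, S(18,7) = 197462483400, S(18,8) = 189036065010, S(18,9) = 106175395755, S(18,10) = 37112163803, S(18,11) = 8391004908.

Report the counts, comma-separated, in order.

row 19: T[19][7]=7·197462483400+110687251039=1492924634839  T[19][8]=8·189036065010+197462483400=1709751003480  T[19][9]=9·106175395755+189036065010=1144614626805  T[19][10]=10·37112163803+106175395755=477297033785  T[19][11]=11·8391004908+37112163803=129413217791
row 20: T[20][8]=8·1709751003480+1492924634839=15170932662679  T[20][9]=9·1144614626805+1709751003480=12011282644725  T[20][10]=10·477297033785+1144614626805=5917584964655  T[20][11]=11·129413217791+477297033785=1900842429486
Read S(20,8) = 15170932662679, S(20,9) = 12011282644725, S(20,10) = 5917584964655, S(20,11) = 1900842429486.

15170932662679, 12011282644725, 5917584964655, 1900842429486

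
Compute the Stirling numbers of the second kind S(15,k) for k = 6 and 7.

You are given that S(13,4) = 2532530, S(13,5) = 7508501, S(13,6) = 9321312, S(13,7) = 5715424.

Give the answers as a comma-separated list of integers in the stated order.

r14: T_14,5=5×7508501+2532530=40075035; T_14,6=6×9321312+7508501=63436373; T_14,7=7×5715424+9321312=49329280
r15: T_15,6=6×63436373+40075035=420693273; T_15,7=7×49329280+63436373=408741333
Read S(15,6) = 420693273, S(15,7) = 408741333.

420693273, 408741333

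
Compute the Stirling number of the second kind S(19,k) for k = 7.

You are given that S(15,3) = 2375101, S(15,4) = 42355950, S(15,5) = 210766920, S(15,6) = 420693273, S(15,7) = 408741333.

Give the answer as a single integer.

[16] T[16,4]:4*42355950+2375101=171798901 · T[16,5]:5*210766920+42355950=1096190550 · T[16,6]:6*420693273+210766920=2734926558 · T[16,7]:7*408741333+420693273=3281882604
[17] T[17,5]:5*1096190550+171798901=5652751651 · T[17,6]:6*2734926558+1096190550=17505749898 · T[17,7]:7*3281882604+2734926558=25708104786
[18] T[18,6]:6*17505749898+5652751651=110687251039 · T[18,7]:7*25708104786+17505749898=197462483400
[19] T[19,7]:7*197462483400+110687251039=1492924634839
Read S(19,7) = 1492924634839.

1492924634839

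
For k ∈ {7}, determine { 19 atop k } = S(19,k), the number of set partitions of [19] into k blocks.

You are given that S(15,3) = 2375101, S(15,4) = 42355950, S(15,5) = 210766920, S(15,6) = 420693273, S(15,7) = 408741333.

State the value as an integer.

1492924634839

@16  (16,4):42355950·4+2375101→171798901, (16,5):210766920·5+42355950→1096190550, (16,6):420693273·6+210766920→2734926558, (16,7):408741333·7+420693273→3281882604
@17  (17,5):1096190550·5+171798901→5652751651, (17,6):2734926558·6+1096190550→17505749898, (17,7):3281882604·7+2734926558→25708104786
@18  (18,6):17505749898·6+5652751651→110687251039, (18,7):25708104786·7+17505749898→197462483400
@19  (19,7):197462483400·7+110687251039→1492924634839
Read S(19,7) = 1492924634839.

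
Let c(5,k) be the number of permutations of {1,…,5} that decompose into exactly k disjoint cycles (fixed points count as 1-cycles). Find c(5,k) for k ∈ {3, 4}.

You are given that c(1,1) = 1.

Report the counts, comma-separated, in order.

35, 10

@2  (2,1):1·1+0→1, (2,2):0·1+1→1
@3  (3,1):1·2+0→2, (3,2):1·2+1→3, (3,3):0·2+1→1
@4  (4,2):3·3+2→11, (4,3):1·3+3→6, (4,4):0·3+1→1
@5  (5,3):6·4+11→35, (5,4):1·4+6→10
Read c(5,3) = 35, c(5,4) = 10.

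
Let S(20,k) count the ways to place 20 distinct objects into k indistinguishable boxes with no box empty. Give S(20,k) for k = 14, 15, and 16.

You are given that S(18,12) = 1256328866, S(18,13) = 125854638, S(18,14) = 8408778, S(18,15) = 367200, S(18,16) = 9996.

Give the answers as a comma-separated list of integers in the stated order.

6302524580, 452329200, 22350954

i=19: T(19,13)=1256328866+13·125854638=2892439160 | T(19,14)=125854638+14·8408778=243577530 | T(19,15)=8408778+15·367200=13916778 | T(19,16)=367200+16·9996=527136
i=20: T(20,14)=2892439160+14·243577530=6302524580 | T(20,15)=243577530+15·13916778=452329200 | T(20,16)=13916778+16·527136=22350954
Read S(20,14) = 6302524580, S(20,15) = 452329200, S(20,16) = 22350954.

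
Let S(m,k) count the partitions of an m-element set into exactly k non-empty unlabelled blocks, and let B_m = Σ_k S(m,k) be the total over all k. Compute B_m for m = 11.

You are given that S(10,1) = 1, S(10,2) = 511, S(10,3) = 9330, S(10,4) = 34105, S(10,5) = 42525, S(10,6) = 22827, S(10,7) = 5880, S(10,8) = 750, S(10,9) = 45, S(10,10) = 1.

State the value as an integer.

678570

i=11: T(11,1)=0+1·1=1 | T(11,2)=1+2·511=1023 | T(11,3)=511+3·9330=28501 | T(11,4)=9330+4·34105=145750 | T(11,5)=34105+5·42525=246730 | T(11,6)=42525+6·22827=179487 | T(11,7)=22827+7·5880=63987 | T(11,8)=5880+8·750=11880 | T(11,9)=750+9·45=1155 | T(11,10)=45+10·1=55 | T(11,11)=1+11·0=1
B_11 = ΣS(11,k) = 1+1023+28501+145750+246730+179487+63987+11880+1155+55+1 = 678570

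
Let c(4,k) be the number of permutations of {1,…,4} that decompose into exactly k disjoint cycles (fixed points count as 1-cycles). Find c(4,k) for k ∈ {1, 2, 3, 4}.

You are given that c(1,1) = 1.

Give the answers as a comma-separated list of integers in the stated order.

6, 11, 6, 1

[2] T[2,1]:1*1+0=1 · T[2,2]:1*0+1=1
[3] T[3,1]:2*1+0=2 · T[3,2]:2*1+1=3 · T[3,3]:2*0+1=1
[4] T[4,1]:3*2+0=6 · T[4,2]:3*3+2=11 · T[4,3]:3*1+3=6 · T[4,4]:3*0+1=1
Read c(4,1) = 6, c(4,2) = 11, c(4,3) = 6, c(4,4) = 1.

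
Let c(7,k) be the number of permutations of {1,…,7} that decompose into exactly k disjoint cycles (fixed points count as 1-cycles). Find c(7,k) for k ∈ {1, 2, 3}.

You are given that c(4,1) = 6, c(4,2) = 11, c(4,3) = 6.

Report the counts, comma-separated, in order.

i=5: T(5,1)=0+4·6=24 | T(5,2)=6+4·11=50 | T(5,3)=11+4·6=35
i=6: T(6,1)=0+5·24=120 | T(6,2)=24+5·50=274 | T(6,3)=50+5·35=225
i=7: T(7,1)=0+6·120=720 | T(7,2)=120+6·274=1764 | T(7,3)=274+6·225=1624
Read c(7,1) = 720, c(7,2) = 1764, c(7,3) = 1624.

720, 1764, 1624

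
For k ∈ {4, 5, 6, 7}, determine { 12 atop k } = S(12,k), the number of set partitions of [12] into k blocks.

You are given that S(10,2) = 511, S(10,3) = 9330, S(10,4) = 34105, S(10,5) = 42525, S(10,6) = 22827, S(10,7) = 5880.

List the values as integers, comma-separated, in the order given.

[11] T[11,3]:3*9330+511=28501 · T[11,4]:4*34105+9330=145750 · T[11,5]:5*42525+34105=246730 · T[11,6]:6*22827+42525=179487 · T[11,7]:7*5880+22827=63987
[12] T[12,4]:4*145750+28501=611501 · T[12,5]:5*246730+145750=1379400 · T[12,6]:6*179487+246730=1323652 · T[12,7]:7*63987+179487=627396
Read S(12,4) = 611501, S(12,5) = 1379400, S(12,6) = 1323652, S(12,7) = 627396.

611501, 1379400, 1323652, 627396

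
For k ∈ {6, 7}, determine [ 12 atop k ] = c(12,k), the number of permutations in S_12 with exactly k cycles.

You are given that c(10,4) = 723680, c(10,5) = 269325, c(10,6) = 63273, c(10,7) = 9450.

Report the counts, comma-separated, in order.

[11] T[11,5]:10*269325+723680=3416930 · T[11,6]:10*63273+269325=902055 · T[11,7]:10*9450+63273=157773
[12] T[12,6]:11*902055+3416930=13339535 · T[12,7]:11*157773+902055=2637558
Read c(12,6) = 13339535, c(12,7) = 2637558.

13339535, 2637558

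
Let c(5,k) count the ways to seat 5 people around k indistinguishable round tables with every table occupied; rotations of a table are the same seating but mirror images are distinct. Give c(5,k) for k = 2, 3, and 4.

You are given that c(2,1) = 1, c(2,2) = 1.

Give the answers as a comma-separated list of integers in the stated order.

50, 35, 10

r3: T_3,1=2×1+0=2; T_3,2=2×1+1=3; T_3,3=2×0+1=1
r4: T_4,1=3×2+0=6; T_4,2=3×3+2=11; T_4,3=3×1+3=6; T_4,4=3×0+1=1
r5: T_5,2=4×11+6=50; T_5,3=4×6+11=35; T_5,4=4×1+6=10
Read c(5,2) = 50, c(5,3) = 35, c(5,4) = 10.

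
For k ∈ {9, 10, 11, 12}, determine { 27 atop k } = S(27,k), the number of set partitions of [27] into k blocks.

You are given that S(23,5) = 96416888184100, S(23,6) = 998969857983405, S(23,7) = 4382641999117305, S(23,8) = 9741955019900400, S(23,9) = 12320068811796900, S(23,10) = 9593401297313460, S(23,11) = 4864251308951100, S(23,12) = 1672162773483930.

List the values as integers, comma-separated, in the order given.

106563273280541795575, 143197070509423605675, 123519417123830092365, 71823166587281982600

@24  (24,6):998969857983405·6+96416888184100→6090236036084530, (24,7):4382641999117305·7+998969857983405→31677463851804540, (24,8):9741955019900400·8+4382641999117305→82318282158320505, (24,9):12320068811796900·9+9741955019900400→120622574326072500, (24,10):9593401297313460·10+12320068811796900→108254081784931500, (24,11):4864251308951100·11+9593401297313460→63100165695775560, (24,12):1672162773483930·12+4864251308951100→24930204590758260
@25  (25,7):31677463851804540·7+6090236036084530→227832482998716310, (25,8):82318282158320505·8+31677463851804540→690223721118368580, (25,9):120622574326072500·9+82318282158320505→1167921451092973005, (25,10):108254081784931500·10+120622574326072500→1203163392175387500, (25,11):63100165695775560·11+108254081784931500→802355904438462660, (25,12):24930204590758260·12+63100165695775560→362262620784874680
@26  (26,8):690223721118368580·8+227832482998716310→5749622251945664950, (26,9):1167921451092973005·9+690223721118368580→11201516780955125625, (26,10):1203163392175387500·10+1167921451092973005→13199555372846848005, (26,11):802355904438462660·11+1203163392175387500→10029078340998476760, (26,12):362262620784874680·12+802355904438462660→5149507353856958820
@27  (27,9):11201516780955125625·9+5749622251945664950→106563273280541795575, (27,10):13199555372846848005·10+11201516780955125625→143197070509423605675, (27,11):10029078340998476760·11+13199555372846848005→123519417123830092365, (27,12):5149507353856958820·12+10029078340998476760→71823166587281982600
Read S(27,9) = 106563273280541795575, S(27,10) = 143197070509423605675, S(27,11) = 123519417123830092365, S(27,12) = 71823166587281982600.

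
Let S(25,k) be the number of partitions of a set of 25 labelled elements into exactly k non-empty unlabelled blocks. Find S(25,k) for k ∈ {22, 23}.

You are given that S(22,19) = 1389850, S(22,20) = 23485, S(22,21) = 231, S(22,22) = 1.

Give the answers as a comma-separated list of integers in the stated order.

3200450, 40250

[23] T[23,20]:20*23485+1389850=1859550 · T[23,21]:21*231+23485=28336 · T[23,22]:22*1+231=253 · T[23,23]:23*0+1=1
[24] T[24,21]:21*28336+1859550=2454606 · T[24,22]:22*253+28336=33902 · T[24,23]:23*1+253=276
[25] T[25,22]:22*33902+2454606=3200450 · T[25,23]:23*276+33902=40250
Read S(25,22) = 3200450, S(25,23) = 40250.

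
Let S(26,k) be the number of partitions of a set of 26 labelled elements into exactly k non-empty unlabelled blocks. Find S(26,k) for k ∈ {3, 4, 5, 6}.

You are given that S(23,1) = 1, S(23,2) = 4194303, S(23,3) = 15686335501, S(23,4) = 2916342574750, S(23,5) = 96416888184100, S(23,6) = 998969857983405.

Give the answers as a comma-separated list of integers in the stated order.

[24] T[24,1]:1*1+0=1 · T[24,2]:2*4194303+1=8388607 · T[24,3]:3*15686335501+4194303=47063200806 · T[24,4]:4*2916342574750+15686335501=11681056634501 · T[24,5]:5*96416888184100+2916342574750=485000783495250 · T[24,6]:6*998969857983405+96416888184100=6090236036084530
[25] T[25,2]:2*8388607+1=16777215 · T[25,3]:3*47063200806+8388607=141197991025 · T[25,4]:4*11681056634501+47063200806=46771289738810 · T[25,5]:5*485000783495250+11681056634501=2436684974110751 · T[25,6]:6*6090236036084530+485000783495250=37026417000002430
[26] T[26,3]:3*141197991025+16777215=423610750290 · T[26,4]:4*46771289738810+141197991025=187226356946265 · T[26,5]:5*2436684974110751+46771289738810=12230196160292565 · T[26,6]:6*37026417000002430+2436684974110751=224595186974125331
Read S(26,3) = 423610750290, S(26,4) = 187226356946265, S(26,5) = 12230196160292565, S(26,6) = 224595186974125331.

423610750290, 187226356946265, 12230196160292565, 224595186974125331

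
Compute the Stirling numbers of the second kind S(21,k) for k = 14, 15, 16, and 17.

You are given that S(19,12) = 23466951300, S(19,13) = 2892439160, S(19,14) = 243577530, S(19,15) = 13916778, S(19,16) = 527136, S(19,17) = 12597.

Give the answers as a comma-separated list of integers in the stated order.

@20  (20,13):2892439160·13+23466951300→61068660380, (20,14):243577530·14+2892439160→6302524580, (20,15):13916778·15+243577530→452329200, (20,16):527136·16+13916778→22350954, (20,17):12597·17+527136→741285
@21  (21,14):6302524580·14+61068660380→149304004500, (21,15):452329200·15+6302524580→13087462580, (21,16):22350954·16+452329200→809944464, (21,17):741285·17+22350954→34952799
Read S(21,14) = 149304004500, S(21,15) = 13087462580, S(21,16) = 809944464, S(21,17) = 34952799.

149304004500, 13087462580, 809944464, 34952799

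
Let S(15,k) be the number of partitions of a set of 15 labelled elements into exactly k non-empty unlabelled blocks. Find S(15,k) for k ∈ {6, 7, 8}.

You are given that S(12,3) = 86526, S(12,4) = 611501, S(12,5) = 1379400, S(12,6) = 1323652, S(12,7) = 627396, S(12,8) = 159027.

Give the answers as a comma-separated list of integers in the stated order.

420693273, 408741333, 216627840

row 13: T[13][4]=4·611501+86526=2532530  T[13][5]=5·1379400+611501=7508501  T[13][6]=6·1323652+1379400=9321312  T[13][7]=7·627396+1323652=5715424  T[13][8]=8·159027+627396=1899612
row 14: T[14][5]=5·7508501+2532530=40075035  T[14][6]=6·9321312+7508501=63436373  T[14][7]=7·5715424+9321312=49329280  T[14][8]=8·1899612+5715424=20912320
row 15: T[15][6]=6·63436373+40075035=420693273  T[15][7]=7·49329280+63436373=408741333  T[15][8]=8·20912320+49329280=216627840
Read S(15,6) = 420693273, S(15,7) = 408741333, S(15,8) = 216627840.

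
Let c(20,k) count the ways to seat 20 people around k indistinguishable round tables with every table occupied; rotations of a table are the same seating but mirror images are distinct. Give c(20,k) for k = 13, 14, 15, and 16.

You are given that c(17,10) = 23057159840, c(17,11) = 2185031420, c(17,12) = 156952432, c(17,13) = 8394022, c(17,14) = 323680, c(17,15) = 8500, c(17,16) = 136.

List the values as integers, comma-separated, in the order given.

[18] T[18,11]:17*2185031420+23057159840=60202693980 · T[18,12]:17*156952432+2185031420=4853222764 · T[18,13]:17*8394022+156952432=299650806 · T[18,14]:17*323680+8394022=13896582 · T[18,15]:17*8500+323680=468180 · T[18,16]:17*136+8500=10812
[19] T[19,12]:18*4853222764+60202693980=147560703732 · T[19,13]:18*299650806+4853222764=10246937272 · T[19,14]:18*13896582+299650806=549789282 · T[19,15]:18*468180+13896582=22323822 · T[19,16]:18*10812+468180=662796
[20] T[20,13]:19*10246937272+147560703732=342252511900 · T[20,14]:19*549789282+10246937272=20692933630 · T[20,15]:19*22323822+549789282=973941900 · T[20,16]:19*662796+22323822=34916946
Read c(20,13) = 342252511900, c(20,14) = 20692933630, c(20,15) = 973941900, c(20,16) = 34916946.

342252511900, 20692933630, 973941900, 34916946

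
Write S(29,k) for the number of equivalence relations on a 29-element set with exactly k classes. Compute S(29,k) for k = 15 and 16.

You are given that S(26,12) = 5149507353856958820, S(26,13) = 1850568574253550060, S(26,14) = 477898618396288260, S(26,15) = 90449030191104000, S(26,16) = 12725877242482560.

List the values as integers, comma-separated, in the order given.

689692892575539953400, 140694950355081071520

[27] T[27,13]:13*1850568574253550060+5149507353856958820=29206898819153109600 · T[27,14]:14*477898618396288260+1850568574253550060=8541149231801585700 · T[27,15]:15*90449030191104000+477898618396288260=1834634071262848260 · T[27,16]:16*12725877242482560+90449030191104000=294063066070824960
[28] T[28,14]:14*8541149231801585700+29206898819153109600=148782988064375309400 · T[28,15]:15*1834634071262848260+8541149231801585700=36060660300744309600 · T[28,16]:16*294063066070824960+1834634071262848260=6539643128396047620
[29] T[29,15]:15*36060660300744309600+148782988064375309400=689692892575539953400 · T[29,16]:16*6539643128396047620+36060660300744309600=140694950355081071520
Read S(29,15) = 689692892575539953400, S(29,16) = 140694950355081071520.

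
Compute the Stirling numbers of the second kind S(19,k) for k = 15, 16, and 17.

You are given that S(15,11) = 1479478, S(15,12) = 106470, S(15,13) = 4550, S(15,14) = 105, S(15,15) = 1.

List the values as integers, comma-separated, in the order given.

13916778, 527136, 12597

r16: T_16,12=12×106470+1479478=2757118; T_16,13=13×4550+106470=165620; T_16,14=14×105+4550=6020; T_16,15=15×1+105=120; T_16,16=16×0+1=1
r17: T_17,13=13×165620+2757118=4910178; T_17,14=14×6020+165620=249900; T_17,15=15×120+6020=7820; T_17,16=16×1+120=136; T_17,17=17×0+1=1
r18: T_18,14=14×249900+4910178=8408778; T_18,15=15×7820+249900=367200; T_18,16=16×136+7820=9996; T_18,17=17×1+136=153
r19: T_19,15=15×367200+8408778=13916778; T_19,16=16×9996+367200=527136; T_19,17=17×153+9996=12597
Read S(19,15) = 13916778, S(19,16) = 527136, S(19,17) = 12597.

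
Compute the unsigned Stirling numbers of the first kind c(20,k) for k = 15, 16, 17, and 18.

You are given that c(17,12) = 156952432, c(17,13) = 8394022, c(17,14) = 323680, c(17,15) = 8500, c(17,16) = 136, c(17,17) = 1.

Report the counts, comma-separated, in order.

973941900, 34916946, 920550, 16815

@18  (18,13):8394022·17+156952432→299650806, (18,14):323680·17+8394022→13896582, (18,15):8500·17+323680→468180, (18,16):136·17+8500→10812, (18,17):1·17+136→153, (18,18):0·17+1→1
@19  (19,14):13896582·18+299650806→549789282, (19,15):468180·18+13896582→22323822, (19,16):10812·18+468180→662796, (19,17):153·18+10812→13566, (19,18):1·18+153→171
@20  (20,15):22323822·19+549789282→973941900, (20,16):662796·19+22323822→34916946, (20,17):13566·19+662796→920550, (20,18):171·19+13566→16815
Read c(20,15) = 973941900, c(20,16) = 34916946, c(20,17) = 920550, c(20,18) = 16815.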